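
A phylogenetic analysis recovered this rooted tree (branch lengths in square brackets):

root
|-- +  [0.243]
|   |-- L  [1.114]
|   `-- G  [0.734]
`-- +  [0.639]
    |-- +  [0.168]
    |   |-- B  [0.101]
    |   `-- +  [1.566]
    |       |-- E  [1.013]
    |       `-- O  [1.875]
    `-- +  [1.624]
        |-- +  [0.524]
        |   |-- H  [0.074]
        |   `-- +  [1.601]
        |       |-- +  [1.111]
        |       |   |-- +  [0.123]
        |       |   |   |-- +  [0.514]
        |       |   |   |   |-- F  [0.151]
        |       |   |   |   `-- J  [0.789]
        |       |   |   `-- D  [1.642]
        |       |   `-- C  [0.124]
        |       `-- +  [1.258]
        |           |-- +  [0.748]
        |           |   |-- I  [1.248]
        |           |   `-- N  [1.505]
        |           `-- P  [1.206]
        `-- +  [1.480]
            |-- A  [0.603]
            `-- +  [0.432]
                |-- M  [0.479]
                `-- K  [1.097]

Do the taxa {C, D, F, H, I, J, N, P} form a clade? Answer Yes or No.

The most recent common ancestor of these taxa subtends (H,((((F,J),D),C),((I,N),P))).
That clade has exactly 8 tips — every listed taxon and nothing else — so the group is monophyletic.

Yes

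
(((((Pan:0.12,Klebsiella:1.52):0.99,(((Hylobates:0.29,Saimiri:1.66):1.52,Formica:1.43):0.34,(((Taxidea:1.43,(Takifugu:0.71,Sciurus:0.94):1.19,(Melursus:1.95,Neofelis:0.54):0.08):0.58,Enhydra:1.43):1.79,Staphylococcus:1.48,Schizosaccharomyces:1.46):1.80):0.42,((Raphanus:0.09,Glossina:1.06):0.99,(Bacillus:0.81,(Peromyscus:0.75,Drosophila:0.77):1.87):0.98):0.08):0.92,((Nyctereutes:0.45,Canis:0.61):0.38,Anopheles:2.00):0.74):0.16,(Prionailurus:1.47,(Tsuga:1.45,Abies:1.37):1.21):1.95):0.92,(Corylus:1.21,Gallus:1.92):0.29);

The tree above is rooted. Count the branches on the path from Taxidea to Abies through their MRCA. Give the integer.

10

The MRCA of Taxidea and Abies is the node subtending ((((Pan,Klebsiella),(((Hylobates,Saimiri),Formica),(((Taxidea,(Takifugu,Sciurus),(Melursus,Neofelis)),Enhydra),Staphylococcus,Schizosaccharomyces)),((Raphanus,Glossina),(Bacillus,(Peromyscus,Drosophila)))),((Nyctereutes,Canis),Anopheles)),(Prionailurus,(Tsuga,Abies))).
From Taxidea up to that node: 7 branches. From Abies up to the same node: 3 branches. Total: 7 + 3 = 10.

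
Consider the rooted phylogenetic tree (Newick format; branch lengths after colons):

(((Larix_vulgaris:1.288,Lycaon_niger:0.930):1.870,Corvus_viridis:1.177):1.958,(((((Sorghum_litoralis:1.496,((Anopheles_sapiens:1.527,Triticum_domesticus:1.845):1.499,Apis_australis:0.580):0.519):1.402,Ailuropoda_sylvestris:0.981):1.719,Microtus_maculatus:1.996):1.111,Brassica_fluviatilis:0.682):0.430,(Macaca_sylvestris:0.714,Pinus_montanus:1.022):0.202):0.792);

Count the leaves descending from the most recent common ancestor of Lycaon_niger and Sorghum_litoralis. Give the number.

The MRCA of Lycaon_niger and Sorghum_litoralis is the root, so the clade is the entire tree.
That clade contains 12 terminal taxa: Ailuropoda_sylvestris, Anopheles_sapiens, Apis_australis, Brassica_fluviatilis, Corvus_viridis, Larix_vulgaris, Lycaon_niger, Macaca_sylvestris, Microtus_maculatus, Pinus_montanus, Sorghum_litoralis, Triticum_domesticus.

12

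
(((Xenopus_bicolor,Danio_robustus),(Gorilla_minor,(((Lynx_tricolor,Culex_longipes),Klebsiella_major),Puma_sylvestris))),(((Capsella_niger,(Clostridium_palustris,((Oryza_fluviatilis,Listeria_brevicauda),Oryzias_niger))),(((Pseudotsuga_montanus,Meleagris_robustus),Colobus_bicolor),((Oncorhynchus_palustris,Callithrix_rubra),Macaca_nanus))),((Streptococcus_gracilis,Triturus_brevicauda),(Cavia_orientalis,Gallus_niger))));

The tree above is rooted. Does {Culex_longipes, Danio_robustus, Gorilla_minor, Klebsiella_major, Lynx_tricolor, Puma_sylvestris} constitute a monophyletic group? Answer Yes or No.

No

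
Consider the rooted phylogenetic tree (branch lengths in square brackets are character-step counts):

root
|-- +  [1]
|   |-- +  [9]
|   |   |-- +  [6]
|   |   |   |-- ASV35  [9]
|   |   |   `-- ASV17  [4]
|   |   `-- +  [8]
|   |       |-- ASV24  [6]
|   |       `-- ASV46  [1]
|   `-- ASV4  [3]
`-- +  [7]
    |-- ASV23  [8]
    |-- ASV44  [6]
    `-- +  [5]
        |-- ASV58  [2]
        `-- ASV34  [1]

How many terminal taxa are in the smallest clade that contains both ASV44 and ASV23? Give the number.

4

The MRCA of ASV44 and ASV23 is the node subtending (ASV23,ASV44,(ASV58,ASV34)).
That clade contains 4 terminal taxa: ASV23, ASV34, ASV44, ASV58.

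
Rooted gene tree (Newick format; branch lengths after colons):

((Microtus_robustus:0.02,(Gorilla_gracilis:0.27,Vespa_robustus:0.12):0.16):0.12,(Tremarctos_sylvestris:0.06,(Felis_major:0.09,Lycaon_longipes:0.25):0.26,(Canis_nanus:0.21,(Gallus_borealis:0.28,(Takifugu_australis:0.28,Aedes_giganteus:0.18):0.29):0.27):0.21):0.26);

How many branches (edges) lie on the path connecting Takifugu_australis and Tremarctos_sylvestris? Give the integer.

5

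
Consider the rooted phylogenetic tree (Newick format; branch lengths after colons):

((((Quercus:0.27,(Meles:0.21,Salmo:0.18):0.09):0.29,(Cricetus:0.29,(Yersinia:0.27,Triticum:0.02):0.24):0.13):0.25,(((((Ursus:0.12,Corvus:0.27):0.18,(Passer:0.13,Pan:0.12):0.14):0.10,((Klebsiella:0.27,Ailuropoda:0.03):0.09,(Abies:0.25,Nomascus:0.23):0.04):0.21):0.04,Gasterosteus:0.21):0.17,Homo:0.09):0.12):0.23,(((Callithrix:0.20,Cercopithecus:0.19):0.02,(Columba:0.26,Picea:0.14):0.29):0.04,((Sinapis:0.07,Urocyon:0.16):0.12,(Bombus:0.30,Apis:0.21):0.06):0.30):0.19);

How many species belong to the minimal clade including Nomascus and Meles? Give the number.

The MRCA of Nomascus and Meles is the node subtending (((Quercus,(Meles,Salmo)),(Cricetus,(Yersinia,Triticum))),(((((Ursus,Corvus),(Passer,Pan)),((Klebsiella,Ailuropoda),(Abies,Nomascus))),Gasterosteus),Homo)).
That clade contains 16 terminal taxa: Abies, Ailuropoda, Corvus, Cricetus, Gasterosteus, Homo, Klebsiella, Meles, Nomascus, Pan, Passer, Quercus, Salmo, Triticum, Ursus, Yersinia.

16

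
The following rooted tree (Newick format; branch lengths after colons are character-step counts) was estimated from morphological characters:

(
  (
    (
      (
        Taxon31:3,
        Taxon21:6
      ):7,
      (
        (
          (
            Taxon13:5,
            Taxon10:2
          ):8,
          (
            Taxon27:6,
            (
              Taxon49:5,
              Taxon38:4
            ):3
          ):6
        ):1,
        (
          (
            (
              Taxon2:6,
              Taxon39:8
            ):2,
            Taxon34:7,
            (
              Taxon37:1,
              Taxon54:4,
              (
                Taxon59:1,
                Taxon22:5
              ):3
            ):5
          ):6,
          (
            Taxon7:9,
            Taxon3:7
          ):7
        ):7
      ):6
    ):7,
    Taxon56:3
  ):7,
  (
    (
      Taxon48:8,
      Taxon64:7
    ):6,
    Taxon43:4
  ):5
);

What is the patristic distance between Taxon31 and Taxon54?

The path runs Taxon31 → … → MRCA → … → Taxon54; the MRCA is the node subtending ((Taxon31,Taxon21),(((Taxon13,Taxon10),(Taxon27,(Taxon49,Taxon38))),(((Taxon2,Taxon39),Taxon34,(Taxon37,Taxon54,(Taxon59,Taxon22))),(Taxon7,Taxon3)))).
Branch lengths along that path: 3 + 7 + 6 + 7 + 6 + 5 + 4 = 38.

38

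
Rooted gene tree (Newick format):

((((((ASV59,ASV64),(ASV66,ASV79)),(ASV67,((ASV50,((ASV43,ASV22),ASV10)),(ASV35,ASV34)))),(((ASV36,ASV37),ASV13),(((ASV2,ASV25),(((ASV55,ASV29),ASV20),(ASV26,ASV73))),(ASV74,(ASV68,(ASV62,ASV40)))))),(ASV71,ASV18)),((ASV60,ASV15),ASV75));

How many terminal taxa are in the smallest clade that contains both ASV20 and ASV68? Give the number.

11

The MRCA of ASV20 and ASV68 is the node subtending (((ASV2,ASV25),(((ASV55,ASV29),ASV20),(ASV26,ASV73))),(ASV74,(ASV68,(ASV62,ASV40)))).
That clade contains 11 terminal taxa: ASV2, ASV20, ASV25, ASV26, ASV29, ASV40, ASV55, ASV62, ASV68, ASV73, ASV74.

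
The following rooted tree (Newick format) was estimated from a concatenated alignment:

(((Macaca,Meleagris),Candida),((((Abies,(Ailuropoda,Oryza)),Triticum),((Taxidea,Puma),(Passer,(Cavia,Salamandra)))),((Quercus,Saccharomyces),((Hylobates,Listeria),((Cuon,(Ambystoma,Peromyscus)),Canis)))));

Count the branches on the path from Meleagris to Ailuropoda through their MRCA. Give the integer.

The MRCA of Meleagris and Ailuropoda is the root of the tree.
From Meleagris up to that node: 3 branches. From Ailuropoda up to the same node: 6 branches. Total: 3 + 6 = 9.

9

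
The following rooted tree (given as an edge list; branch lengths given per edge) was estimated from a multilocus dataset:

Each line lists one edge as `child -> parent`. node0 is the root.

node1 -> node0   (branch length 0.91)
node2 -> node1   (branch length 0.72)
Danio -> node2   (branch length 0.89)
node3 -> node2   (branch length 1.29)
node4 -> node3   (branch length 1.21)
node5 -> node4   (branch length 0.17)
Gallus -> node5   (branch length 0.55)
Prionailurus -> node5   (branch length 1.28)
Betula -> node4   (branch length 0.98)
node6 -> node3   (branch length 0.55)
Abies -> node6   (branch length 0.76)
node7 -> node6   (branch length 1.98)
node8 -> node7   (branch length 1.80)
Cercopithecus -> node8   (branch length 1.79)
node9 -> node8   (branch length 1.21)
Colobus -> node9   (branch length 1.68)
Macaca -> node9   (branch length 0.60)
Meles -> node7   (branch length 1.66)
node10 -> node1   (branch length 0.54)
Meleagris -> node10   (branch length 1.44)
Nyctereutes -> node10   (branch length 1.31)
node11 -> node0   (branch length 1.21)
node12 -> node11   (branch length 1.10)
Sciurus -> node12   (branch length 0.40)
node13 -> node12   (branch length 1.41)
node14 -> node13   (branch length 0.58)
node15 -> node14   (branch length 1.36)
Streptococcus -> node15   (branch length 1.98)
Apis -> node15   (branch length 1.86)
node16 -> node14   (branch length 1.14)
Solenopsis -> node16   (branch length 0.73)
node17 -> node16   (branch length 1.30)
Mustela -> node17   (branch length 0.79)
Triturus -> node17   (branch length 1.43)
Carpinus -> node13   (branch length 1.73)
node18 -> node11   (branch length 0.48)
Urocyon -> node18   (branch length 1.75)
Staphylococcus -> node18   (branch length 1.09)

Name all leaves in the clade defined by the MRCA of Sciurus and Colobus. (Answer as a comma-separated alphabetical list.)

Abies, Apis, Betula, Carpinus, Cercopithecus, Colobus, Danio, Gallus, Macaca, Meleagris, Meles, Mustela, Nyctereutes, Prionailurus, Sciurus, Solenopsis, Staphylococcus, Streptococcus, Triturus, Urocyon

Tracing Sciurus: it sits inside (Sciurus,(((Streptococcus,Apis),(Solenopsis,(Mustela,Triturus))),Carpinus)).
Tracing Colobus: it sits inside (Colobus,Macaca).
The smallest clade enclosing both is the whole tree (their MRCA is the root), so the answer is all 20 tips in alphabetical order.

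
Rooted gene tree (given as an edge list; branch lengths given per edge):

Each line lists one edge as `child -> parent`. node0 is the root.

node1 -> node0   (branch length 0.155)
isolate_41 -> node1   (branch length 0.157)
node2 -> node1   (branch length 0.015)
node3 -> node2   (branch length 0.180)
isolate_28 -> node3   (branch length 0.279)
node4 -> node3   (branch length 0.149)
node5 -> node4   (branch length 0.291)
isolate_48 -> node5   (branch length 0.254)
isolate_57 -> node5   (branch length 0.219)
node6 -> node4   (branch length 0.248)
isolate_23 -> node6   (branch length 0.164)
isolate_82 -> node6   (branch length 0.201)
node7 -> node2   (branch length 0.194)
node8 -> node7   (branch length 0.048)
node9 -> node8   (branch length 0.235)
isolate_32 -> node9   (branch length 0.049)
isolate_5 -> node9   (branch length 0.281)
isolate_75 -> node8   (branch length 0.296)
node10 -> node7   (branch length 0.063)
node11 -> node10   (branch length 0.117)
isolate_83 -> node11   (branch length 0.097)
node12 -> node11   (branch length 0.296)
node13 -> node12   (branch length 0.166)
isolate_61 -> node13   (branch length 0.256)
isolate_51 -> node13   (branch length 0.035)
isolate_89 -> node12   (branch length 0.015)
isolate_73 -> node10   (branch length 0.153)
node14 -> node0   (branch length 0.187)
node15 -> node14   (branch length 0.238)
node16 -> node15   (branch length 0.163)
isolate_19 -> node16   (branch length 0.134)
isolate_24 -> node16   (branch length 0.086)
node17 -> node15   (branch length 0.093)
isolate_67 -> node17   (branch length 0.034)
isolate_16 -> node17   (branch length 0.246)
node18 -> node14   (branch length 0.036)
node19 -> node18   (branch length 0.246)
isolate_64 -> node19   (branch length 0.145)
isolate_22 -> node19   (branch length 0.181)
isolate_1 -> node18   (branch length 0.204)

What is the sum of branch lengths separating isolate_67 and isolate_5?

1.480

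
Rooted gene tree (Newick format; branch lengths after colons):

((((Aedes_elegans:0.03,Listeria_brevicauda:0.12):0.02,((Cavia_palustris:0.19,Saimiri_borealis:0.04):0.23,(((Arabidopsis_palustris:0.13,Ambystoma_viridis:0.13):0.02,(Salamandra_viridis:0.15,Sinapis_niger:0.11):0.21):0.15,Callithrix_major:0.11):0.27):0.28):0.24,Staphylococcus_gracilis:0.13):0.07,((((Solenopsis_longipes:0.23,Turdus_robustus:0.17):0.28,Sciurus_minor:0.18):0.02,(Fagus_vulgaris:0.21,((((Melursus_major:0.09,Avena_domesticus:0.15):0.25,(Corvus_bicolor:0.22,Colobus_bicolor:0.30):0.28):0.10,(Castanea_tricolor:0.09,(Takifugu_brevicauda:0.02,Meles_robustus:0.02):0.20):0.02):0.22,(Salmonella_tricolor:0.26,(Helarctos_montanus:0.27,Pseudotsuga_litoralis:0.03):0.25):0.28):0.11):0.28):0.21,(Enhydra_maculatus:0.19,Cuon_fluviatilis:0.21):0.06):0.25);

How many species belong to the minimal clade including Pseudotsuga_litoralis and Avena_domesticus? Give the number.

The MRCA of Pseudotsuga_litoralis and Avena_domesticus is the node subtending ((((Melursus_major,Avena_domesticus),(Corvus_bicolor,Colobus_bicolor)),(Castanea_tricolor,(Takifugu_brevicauda,Meles_robustus))),(Salmonella_tricolor,(Helarctos_montanus,Pseudotsuga_litoralis))).
That clade contains 10 terminal taxa: Avena_domesticus, Castanea_tricolor, Colobus_bicolor, Corvus_bicolor, Helarctos_montanus, Meles_robustus, Melursus_major, Pseudotsuga_litoralis, Salmonella_tricolor, Takifugu_brevicauda.

10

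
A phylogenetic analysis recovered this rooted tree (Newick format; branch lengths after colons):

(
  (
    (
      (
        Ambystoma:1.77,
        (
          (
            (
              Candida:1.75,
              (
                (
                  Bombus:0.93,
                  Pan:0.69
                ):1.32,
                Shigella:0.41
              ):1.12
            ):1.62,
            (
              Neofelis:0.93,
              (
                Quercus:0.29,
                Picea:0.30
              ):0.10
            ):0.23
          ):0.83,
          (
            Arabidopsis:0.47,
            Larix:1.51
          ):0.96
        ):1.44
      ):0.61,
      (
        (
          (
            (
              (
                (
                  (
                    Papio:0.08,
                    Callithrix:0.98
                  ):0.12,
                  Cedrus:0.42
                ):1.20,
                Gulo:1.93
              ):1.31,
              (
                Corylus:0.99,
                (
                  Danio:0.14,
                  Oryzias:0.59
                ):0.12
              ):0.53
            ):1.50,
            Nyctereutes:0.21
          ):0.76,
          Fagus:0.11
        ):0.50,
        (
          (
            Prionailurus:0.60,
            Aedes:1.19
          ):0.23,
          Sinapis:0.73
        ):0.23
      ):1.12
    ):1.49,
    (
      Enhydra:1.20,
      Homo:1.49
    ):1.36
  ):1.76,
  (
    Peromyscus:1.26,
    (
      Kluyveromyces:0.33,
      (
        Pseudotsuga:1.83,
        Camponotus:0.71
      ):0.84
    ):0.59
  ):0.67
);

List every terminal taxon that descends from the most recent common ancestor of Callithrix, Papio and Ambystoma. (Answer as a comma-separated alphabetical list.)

Tracing Callithrix: it sits inside (Papio,Callithrix).
Tracing Papio: it sits inside (Papio,Callithrix).
Tracing Ambystoma: it sits inside (Ambystoma,(((Candida,((Bombus,Pan),Shigella)),(Neofelis,(Quercus,Picea))),(Arabidopsis,Larix))).
The smallest clade enclosing all 3 is ((Ambystoma,(((Candida,((Bombus,Pan),Shigella)),(Neofelis,(Quercus,Picea))),(Arabidopsis,Larix))),(((((((Papio,Callithrix),Cedrus),Gulo),(Corylus,(Danio,Oryzias))),Nyctereutes),Fagus),((Prionailurus,Aedes),Sinapis))); the answer is its 22 terminal taxa in alphabetical order.

Aedes, Ambystoma, Arabidopsis, Bombus, Callithrix, Candida, Cedrus, Corylus, Danio, Fagus, Gulo, Larix, Neofelis, Nyctereutes, Oryzias, Pan, Papio, Picea, Prionailurus, Quercus, Shigella, Sinapis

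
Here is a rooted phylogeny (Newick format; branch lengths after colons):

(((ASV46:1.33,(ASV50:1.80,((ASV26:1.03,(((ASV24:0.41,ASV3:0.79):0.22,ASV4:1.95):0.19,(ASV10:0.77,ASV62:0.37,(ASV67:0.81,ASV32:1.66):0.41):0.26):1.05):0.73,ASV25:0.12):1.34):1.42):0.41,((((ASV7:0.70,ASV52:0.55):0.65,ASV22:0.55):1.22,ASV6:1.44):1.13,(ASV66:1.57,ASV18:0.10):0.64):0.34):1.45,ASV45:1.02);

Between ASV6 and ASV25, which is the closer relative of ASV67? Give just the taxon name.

The MRCA of ASV67 and ASV25 subtends ((ASV26,(((ASV24,ASV3),ASV4),(ASV10,ASV62,(ASV67,ASV32)))),ASV25) (9 taxa).
The MRCA of ASV67 and ASV6 subtends ((ASV46,(ASV50,((ASV26,(((ASV24,ASV3),ASV4),(ASV10,ASV62,(ASV67,ASV32)))),ASV25))),((((ASV7,ASV52),ASV22),ASV6),(ASV66,ASV18))) (17 taxa).
The first is nested inside the second, so ASV67 shares a more recent common ancestor with ASV25.

ASV25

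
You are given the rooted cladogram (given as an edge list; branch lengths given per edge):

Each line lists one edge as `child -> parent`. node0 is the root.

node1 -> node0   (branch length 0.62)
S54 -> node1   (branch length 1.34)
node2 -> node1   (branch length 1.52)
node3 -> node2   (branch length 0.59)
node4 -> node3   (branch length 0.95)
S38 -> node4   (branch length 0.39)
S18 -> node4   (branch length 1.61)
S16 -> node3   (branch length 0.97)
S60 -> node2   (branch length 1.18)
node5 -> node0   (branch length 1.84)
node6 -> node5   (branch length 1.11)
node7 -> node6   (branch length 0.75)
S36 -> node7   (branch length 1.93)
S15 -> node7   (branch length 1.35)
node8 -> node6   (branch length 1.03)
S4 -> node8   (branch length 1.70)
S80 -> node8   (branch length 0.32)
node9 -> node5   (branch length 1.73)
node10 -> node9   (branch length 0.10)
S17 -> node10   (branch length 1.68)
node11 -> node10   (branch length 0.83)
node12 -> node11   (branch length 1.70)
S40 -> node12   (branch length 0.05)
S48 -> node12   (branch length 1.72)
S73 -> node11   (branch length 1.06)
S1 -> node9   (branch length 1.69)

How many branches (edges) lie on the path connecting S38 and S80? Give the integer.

9

The MRCA of S38 and S80 is the root of the tree.
From S38 up to that node: 5 branches. From S80 up to the same node: 4 branches. Total: 5 + 4 = 9.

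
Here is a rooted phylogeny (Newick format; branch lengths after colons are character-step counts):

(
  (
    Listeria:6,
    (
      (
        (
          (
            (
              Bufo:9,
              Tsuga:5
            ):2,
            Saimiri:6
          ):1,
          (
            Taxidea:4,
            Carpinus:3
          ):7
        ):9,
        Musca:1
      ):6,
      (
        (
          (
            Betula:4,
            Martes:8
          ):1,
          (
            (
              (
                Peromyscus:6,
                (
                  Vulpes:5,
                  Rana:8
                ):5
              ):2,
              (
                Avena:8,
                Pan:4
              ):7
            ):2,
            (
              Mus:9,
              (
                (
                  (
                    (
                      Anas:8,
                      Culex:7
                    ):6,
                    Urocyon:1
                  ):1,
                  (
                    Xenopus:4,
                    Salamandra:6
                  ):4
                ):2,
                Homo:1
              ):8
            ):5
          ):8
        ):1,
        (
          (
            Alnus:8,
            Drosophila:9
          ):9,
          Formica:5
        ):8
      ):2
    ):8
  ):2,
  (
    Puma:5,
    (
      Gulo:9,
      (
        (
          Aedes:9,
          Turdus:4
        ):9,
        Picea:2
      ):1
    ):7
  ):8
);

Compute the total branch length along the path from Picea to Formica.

The path runs Picea → … → MRCA → … → Formica; the MRCA is the root of the tree.
Branch lengths along that path: 2 + 1 + 7 + 8 + 2 + 8 + 2 + 8 + 5 = 43.

43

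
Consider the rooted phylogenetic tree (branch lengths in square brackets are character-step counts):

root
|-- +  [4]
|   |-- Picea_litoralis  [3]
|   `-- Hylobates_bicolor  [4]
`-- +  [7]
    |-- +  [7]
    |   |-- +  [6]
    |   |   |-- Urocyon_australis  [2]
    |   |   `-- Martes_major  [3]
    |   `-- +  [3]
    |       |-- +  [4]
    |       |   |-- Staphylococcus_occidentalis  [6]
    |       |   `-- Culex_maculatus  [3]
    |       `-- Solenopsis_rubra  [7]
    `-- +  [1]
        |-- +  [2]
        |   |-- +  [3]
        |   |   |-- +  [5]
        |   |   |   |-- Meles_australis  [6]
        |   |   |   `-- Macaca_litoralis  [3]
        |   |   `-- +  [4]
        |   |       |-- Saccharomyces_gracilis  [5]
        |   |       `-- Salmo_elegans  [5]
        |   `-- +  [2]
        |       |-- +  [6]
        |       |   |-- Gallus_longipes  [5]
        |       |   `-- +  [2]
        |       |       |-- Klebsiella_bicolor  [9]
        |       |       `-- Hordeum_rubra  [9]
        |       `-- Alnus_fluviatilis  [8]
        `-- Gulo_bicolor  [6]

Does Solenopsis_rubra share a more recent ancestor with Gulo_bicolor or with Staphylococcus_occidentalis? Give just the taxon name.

Staphylococcus_occidentalis

The MRCA of Solenopsis_rubra and Staphylococcus_occidentalis subtends ((Staphylococcus_occidentalis,Culex_maculatus),Solenopsis_rubra) (3 taxa).
The MRCA of Solenopsis_rubra and Gulo_bicolor subtends (((Urocyon_australis,Martes_major),((Staphylococcus_occidentalis,Culex_maculatus),Solenopsis_rubra)),((((Meles_australis,Macaca_litoralis),(Saccharomyces_gracilis,Salmo_elegans)),((Gallus_longipes,(Klebsiella_bicolor,Hordeum_rubra)),Alnus_fluviatilis)),Gulo_bicolor)) (14 taxa).
The first is nested inside the second, so Solenopsis_rubra shares a more recent common ancestor with Staphylococcus_occidentalis.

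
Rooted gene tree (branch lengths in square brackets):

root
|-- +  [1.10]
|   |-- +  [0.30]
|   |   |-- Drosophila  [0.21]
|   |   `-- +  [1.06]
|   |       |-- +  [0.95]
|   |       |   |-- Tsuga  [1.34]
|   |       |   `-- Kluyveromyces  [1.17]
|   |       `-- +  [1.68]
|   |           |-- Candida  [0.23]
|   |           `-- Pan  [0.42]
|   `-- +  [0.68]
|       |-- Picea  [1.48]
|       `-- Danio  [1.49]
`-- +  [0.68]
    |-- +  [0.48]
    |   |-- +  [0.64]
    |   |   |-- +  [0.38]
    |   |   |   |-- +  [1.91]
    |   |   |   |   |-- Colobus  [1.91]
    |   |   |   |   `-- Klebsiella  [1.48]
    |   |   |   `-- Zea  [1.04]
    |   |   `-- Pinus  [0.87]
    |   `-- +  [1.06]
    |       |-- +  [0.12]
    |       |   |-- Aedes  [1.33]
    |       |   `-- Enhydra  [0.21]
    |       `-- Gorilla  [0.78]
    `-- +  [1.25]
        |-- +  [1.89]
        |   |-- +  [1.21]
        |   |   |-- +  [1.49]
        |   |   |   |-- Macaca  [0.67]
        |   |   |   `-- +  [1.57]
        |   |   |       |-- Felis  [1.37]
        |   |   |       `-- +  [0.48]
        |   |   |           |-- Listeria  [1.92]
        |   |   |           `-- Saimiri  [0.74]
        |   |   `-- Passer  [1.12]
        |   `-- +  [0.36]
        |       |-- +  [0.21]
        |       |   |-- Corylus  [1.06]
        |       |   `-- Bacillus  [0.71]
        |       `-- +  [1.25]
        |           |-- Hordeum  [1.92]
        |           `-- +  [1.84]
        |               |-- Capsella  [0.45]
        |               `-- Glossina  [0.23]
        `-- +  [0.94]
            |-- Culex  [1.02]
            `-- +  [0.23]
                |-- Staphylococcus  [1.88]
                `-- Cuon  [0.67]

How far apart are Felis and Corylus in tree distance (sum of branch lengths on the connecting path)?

7.27

The path runs Felis → … → MRCA → … → Corylus; the MRCA is the node subtending (((Macaca,(Felis,(Listeria,Saimiri))),Passer),((Corylus,Bacillus),(Hordeum,(Capsella,Glossina)))).
Branch lengths along that path: 1.37 + 1.57 + 1.49 + 1.21 + 0.36 + 0.21 + 1.06 = 7.27.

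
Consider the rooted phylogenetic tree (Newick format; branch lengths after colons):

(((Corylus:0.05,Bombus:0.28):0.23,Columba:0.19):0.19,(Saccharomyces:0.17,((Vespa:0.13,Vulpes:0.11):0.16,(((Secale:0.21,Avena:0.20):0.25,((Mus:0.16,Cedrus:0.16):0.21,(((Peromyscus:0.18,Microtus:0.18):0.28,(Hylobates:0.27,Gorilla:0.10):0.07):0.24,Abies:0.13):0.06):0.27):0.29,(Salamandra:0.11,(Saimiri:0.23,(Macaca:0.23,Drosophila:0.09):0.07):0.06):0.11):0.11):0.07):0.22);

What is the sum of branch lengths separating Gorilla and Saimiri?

1.43

The path runs Gorilla → … → MRCA → … → Saimiri; the MRCA is the node subtending (((Secale,Avena),((Mus,Cedrus),(((Peromyscus,Microtus),(Hylobates,Gorilla)),Abies))),(Salamandra,(Saimiri,(Macaca,Drosophila)))).
Branch lengths along that path: 0.10 + 0.07 + 0.24 + 0.06 + 0.27 + 0.29 + 0.11 + 0.06 + 0.23 = 1.43.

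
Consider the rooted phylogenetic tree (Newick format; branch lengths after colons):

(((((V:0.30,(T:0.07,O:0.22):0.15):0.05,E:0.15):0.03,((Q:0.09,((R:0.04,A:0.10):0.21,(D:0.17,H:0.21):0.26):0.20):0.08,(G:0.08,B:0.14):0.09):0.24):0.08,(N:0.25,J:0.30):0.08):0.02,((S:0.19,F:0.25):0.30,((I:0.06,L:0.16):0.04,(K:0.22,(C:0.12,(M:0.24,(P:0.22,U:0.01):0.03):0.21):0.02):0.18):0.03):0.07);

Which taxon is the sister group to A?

R

A attaches to the tree at the node subtending (R,A).
The other lineage descending from that same node — the sister group — is the single tip R.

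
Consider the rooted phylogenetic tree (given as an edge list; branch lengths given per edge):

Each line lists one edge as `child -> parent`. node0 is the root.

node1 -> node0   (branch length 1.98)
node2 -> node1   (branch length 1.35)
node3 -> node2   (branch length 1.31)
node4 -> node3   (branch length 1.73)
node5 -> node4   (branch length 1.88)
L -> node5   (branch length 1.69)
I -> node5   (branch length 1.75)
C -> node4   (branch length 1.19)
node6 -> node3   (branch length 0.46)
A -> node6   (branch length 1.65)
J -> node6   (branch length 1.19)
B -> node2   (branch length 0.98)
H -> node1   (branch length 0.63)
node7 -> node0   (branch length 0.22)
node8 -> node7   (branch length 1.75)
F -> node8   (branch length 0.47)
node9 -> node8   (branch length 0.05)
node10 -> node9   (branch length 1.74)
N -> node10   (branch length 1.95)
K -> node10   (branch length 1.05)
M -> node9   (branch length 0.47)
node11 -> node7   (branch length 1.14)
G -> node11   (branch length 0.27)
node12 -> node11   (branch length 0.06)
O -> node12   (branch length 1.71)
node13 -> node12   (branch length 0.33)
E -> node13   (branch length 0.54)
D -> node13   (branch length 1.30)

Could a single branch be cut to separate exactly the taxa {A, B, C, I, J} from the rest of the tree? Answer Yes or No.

The MRCA of the listed taxa subtends ((((L,I),C),(A,J)),B).
That clade also contains L, which is not in the proposed group, so the group is not monophyletic.

No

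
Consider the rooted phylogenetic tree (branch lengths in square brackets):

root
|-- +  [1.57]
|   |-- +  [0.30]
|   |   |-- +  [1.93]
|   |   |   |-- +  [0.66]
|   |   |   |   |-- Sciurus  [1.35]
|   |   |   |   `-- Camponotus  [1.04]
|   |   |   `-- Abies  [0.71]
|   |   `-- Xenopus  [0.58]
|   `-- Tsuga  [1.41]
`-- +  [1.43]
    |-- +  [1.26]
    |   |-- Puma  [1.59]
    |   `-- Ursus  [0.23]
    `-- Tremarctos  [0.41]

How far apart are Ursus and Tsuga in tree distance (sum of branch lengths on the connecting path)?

The path runs Ursus → … → MRCA → … → Tsuga; the MRCA is the root of the tree.
Branch lengths along that path: 0.23 + 1.26 + 1.43 + 1.57 + 1.41 = 5.90.

5.90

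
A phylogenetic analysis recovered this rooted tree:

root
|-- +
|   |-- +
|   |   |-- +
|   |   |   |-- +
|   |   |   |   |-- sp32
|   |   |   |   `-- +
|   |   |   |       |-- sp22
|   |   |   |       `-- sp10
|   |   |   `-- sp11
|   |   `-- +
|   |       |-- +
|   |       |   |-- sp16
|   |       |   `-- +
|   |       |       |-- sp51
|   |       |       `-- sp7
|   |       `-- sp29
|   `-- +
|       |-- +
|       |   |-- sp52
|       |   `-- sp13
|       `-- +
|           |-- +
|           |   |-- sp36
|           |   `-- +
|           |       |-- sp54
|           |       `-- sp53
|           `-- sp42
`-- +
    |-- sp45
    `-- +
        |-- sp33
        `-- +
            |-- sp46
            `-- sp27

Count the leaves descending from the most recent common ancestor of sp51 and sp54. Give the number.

14

The MRCA of sp51 and sp54 is the node subtending ((((sp32,(sp22,sp10)),sp11),((sp16,(sp51,sp7)),sp29)),((sp52,sp13),((sp36,(sp54,sp53)),sp42))).
That clade contains 14 terminal taxa: sp10, sp11, sp13, sp16, sp22, sp29, sp32, sp36, sp42, sp51, sp52, sp53, sp54, sp7.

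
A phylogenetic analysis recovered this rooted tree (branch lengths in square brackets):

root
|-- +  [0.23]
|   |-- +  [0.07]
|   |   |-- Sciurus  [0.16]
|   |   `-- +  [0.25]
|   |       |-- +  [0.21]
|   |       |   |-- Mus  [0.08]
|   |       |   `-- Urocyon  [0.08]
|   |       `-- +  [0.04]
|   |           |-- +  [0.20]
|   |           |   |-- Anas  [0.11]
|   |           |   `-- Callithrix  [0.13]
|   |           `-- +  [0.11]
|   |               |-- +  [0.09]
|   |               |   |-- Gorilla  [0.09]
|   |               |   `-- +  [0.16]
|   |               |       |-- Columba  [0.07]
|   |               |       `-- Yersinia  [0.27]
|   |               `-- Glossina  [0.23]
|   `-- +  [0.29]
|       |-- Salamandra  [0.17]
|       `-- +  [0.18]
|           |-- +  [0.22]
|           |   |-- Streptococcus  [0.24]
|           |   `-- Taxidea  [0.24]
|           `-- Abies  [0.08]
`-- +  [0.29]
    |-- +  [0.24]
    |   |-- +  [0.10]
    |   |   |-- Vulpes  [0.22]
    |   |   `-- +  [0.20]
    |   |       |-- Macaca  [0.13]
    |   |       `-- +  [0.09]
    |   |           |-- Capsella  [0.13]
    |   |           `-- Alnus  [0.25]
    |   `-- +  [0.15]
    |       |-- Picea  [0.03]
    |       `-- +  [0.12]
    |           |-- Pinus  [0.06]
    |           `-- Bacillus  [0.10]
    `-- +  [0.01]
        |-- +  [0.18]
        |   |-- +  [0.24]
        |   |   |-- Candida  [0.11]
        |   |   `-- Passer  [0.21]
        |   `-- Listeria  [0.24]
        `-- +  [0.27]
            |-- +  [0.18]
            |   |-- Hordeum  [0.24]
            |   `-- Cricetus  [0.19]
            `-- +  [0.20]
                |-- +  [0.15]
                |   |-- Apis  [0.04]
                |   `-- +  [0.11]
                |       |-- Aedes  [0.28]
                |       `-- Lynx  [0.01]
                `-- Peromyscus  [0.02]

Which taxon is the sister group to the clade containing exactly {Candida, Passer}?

The clade containing exactly {Candida, Passer} attaches to the tree at the node subtending ((Candida,Passer),Listeria).
The other lineage descending from that same node — the sister group — is the single tip Listeria.

Listeria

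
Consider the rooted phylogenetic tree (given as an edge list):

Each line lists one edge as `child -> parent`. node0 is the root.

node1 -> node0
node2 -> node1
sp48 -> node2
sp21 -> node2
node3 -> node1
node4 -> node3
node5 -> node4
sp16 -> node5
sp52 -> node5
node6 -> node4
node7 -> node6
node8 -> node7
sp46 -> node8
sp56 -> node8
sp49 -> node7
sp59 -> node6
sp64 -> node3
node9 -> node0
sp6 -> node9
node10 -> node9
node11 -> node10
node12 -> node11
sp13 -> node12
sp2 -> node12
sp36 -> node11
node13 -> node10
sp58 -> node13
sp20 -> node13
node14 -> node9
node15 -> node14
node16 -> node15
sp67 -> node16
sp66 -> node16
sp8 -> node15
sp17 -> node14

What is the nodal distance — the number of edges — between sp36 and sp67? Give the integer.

The MRCA of sp36 and sp67 is the node subtending (sp6,(((sp13,sp2),sp36),(sp58,sp20)),(((sp67,sp66),sp8),sp17)).
From sp36 up to that node: 3 branches. From sp67 up to the same node: 4 branches. Total: 3 + 4 = 7.

7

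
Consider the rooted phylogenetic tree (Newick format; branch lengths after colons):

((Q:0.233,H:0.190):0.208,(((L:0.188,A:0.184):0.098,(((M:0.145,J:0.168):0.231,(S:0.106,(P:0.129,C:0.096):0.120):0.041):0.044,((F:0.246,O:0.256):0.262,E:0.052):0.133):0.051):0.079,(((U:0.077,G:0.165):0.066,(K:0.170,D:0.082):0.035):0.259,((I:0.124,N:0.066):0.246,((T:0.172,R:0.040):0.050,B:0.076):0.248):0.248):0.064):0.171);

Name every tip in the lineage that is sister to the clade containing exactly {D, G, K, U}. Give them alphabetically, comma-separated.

The clade containing exactly {D, G, K, U} attaches to the tree at the node subtending (((U,G),(K,D)),((I,N),((T,R),B))).
The other lineage descending from that same node — the sister group — is ((I,N),((T,R),B)); its 5 tips in alphabetical order are the answer.

B, I, N, R, T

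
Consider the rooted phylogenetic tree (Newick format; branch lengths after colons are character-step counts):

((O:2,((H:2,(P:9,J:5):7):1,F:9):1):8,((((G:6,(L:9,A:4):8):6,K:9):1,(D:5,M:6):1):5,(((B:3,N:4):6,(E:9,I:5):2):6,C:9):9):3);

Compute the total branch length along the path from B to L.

53

The path runs B → … → MRCA → … → L; the MRCA is the node subtending ((((G,(L,A)),K),(D,M)),(((B,N),(E,I)),C)).
Branch lengths along that path: 3 + 6 + 6 + 9 + 5 + 1 + 6 + 8 + 9 = 53.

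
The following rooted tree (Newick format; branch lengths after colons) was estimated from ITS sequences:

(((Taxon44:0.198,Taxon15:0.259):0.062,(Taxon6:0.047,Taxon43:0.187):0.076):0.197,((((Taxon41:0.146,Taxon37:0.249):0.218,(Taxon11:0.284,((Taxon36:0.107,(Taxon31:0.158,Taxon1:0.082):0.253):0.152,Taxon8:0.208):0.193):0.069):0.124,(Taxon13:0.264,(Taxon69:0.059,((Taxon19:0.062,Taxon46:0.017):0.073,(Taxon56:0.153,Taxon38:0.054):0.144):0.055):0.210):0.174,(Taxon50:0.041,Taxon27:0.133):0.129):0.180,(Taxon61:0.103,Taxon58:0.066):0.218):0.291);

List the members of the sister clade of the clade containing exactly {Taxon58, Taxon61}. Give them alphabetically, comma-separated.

The clade containing exactly {Taxon58, Taxon61} attaches to the tree at the node subtending ((((Taxon41,Taxon37),(Taxon11,((Taxon36,(Taxon31,Taxon1)),Taxon8))),(Taxon13,(Taxon69,((Taxon19,Taxon46),(Taxon56,Taxon38)))),(Taxon50,Taxon27)),(Taxon61,Taxon58)).
The other lineage descending from that same node — the sister group — is (((Taxon41,Taxon37),(Taxon11,((Taxon36,(Taxon31,Taxon1)),Taxon8))),(Taxon13,(Taxon69,((Taxon19,Taxon46),(Taxon56,Taxon38)))),(Taxon50,Taxon27)); its 15 tips in alphabetical order are the answer.

Taxon1, Taxon11, Taxon13, Taxon19, Taxon27, Taxon31, Taxon36, Taxon37, Taxon38, Taxon41, Taxon46, Taxon50, Taxon56, Taxon69, Taxon8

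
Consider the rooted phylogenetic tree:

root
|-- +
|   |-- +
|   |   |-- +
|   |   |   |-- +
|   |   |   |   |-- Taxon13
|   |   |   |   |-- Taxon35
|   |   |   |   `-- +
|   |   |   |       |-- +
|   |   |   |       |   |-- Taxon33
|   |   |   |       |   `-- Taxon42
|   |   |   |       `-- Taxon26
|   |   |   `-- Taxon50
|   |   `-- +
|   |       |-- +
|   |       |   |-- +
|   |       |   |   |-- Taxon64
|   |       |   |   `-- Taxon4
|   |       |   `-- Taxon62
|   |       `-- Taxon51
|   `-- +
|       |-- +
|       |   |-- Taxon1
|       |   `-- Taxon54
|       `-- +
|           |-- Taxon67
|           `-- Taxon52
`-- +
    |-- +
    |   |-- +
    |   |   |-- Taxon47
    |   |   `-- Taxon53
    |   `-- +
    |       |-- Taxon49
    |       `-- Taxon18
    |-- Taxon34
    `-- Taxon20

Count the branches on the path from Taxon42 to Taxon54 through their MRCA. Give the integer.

9

The MRCA of Taxon42 and Taxon54 is the node subtending ((((Taxon13,Taxon35,((Taxon33,Taxon42),Taxon26)),Taxon50),(((Taxon64,Taxon4),Taxon62),Taxon51)),((Taxon1,Taxon54),(Taxon67,Taxon52))).
From Taxon42 up to that node: 6 branches. From Taxon54 up to the same node: 3 branches. Total: 6 + 3 = 9.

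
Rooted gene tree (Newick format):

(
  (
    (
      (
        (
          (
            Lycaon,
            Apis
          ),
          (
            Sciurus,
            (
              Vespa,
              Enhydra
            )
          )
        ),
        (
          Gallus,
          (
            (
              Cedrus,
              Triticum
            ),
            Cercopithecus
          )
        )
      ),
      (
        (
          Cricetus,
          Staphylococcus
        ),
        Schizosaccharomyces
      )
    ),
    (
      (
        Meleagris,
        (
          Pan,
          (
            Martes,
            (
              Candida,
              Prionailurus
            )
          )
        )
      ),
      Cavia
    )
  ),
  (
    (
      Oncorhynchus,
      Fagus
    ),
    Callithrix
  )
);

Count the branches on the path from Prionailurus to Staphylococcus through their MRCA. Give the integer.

10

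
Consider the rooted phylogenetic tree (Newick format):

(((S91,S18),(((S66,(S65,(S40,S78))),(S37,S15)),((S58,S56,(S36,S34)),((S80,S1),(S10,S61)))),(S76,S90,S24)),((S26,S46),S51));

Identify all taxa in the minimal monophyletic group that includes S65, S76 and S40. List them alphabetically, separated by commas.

S1, S10, S15, S18, S24, S34, S36, S37, S40, S56, S58, S61, S65, S66, S76, S78, S80, S90, S91

Tracing S65: it sits inside (S65,(S40,S78)).
Tracing S76: it sits inside (S76,S90,S24).
Tracing S40: it sits inside (S40,S78).
The smallest clade enclosing all 3 is ((S91,S18),(((S66,(S65,(S40,S78))),(S37,S15)),((S58,S56,(S36,S34)),((S80,S1),(S10,S61)))),(S76,S90,S24)); the answer is its 19 terminal taxa in alphabetical order.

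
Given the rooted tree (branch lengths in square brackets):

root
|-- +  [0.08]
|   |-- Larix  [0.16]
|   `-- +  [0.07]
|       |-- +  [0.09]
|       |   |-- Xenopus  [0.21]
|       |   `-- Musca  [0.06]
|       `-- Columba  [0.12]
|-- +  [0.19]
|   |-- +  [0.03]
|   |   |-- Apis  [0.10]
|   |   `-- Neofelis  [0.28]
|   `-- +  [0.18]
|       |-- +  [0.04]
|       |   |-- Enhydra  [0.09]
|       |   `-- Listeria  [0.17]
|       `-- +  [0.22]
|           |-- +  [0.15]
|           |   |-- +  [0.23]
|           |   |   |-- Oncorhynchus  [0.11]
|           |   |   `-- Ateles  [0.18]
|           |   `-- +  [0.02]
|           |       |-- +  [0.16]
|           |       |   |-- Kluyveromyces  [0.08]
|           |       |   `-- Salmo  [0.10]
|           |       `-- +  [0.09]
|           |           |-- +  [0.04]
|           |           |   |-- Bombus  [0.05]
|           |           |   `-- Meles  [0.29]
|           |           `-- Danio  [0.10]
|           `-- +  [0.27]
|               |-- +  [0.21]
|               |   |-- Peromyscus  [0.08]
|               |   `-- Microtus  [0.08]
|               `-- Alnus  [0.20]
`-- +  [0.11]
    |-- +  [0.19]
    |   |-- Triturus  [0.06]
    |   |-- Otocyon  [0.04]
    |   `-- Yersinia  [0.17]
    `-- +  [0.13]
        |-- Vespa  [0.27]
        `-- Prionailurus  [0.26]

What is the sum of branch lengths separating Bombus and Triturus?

1.30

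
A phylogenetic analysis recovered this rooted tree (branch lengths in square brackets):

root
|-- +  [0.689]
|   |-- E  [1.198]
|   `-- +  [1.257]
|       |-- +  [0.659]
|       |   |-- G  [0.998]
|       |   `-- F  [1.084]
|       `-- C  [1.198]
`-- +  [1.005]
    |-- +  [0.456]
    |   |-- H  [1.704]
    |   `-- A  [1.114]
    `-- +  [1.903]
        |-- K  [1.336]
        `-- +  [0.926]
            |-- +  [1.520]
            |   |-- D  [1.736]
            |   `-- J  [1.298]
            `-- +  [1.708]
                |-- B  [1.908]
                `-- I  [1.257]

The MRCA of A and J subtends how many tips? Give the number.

7

The MRCA of A and J is the node subtending ((H,A),(K,((D,J),(B,I)))).
That clade contains 7 terminal taxa: A, B, D, H, I, J, K.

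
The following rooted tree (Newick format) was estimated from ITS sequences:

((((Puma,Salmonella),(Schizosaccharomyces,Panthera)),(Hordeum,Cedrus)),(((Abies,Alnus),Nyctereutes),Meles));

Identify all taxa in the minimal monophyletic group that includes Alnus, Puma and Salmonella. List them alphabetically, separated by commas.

Abies, Alnus, Cedrus, Hordeum, Meles, Nyctereutes, Panthera, Puma, Salmonella, Schizosaccharomyces

Tracing Alnus: it sits inside (Abies,Alnus).
Tracing Puma: it sits inside (Puma,Salmonella).
Tracing Salmonella: it sits inside (Puma,Salmonella).
The smallest clade enclosing all 3 is the whole tree (their MRCA is the root), so the answer is all 10 tips in alphabetical order.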